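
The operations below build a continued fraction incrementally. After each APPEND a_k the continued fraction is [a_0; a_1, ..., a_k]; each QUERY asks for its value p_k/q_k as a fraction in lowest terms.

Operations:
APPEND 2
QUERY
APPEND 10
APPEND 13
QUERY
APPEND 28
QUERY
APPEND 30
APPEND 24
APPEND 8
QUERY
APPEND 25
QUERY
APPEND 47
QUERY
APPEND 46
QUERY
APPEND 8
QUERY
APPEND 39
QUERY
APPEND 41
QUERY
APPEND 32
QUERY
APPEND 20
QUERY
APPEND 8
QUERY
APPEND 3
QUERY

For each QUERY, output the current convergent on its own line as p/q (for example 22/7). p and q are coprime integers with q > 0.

APPEND 2: p_0 = 2·1 + 0 = 2, q_0 = 2·0 + 1 = 1 → 2/1
APPEND 10: p_1 = 10·2 + 1 = 21, q_1 = 10·1 + 0 = 10 → 21/10
APPEND 13: p_2 = 13·21 + 2 = 275, q_2 = 13·10 + 1 = 131 → 275/131
APPEND 28: p_3 = 28·275 + 21 = 7721, q_3 = 28·131 + 10 = 3678 → 7721/3678
APPEND 30: p_4 = 30·7721 + 275 = 231905, q_4 = 30·3678 + 131 = 110471 → 231905/110471
APPEND 24: p_5 = 24·231905 + 7721 = 5573441, q_5 = 24·110471 + 3678 = 2654982 → 5573441/2654982
APPEND 8: p_6 = 8·5573441 + 231905 = 44819433, q_6 = 8·2654982 + 110471 = 21350327 → 44819433/21350327
APPEND 25: p_7 = 25·44819433 + 5573441 = 1126059266, q_7 = 25·21350327 + 2654982 = 536413157 → 1126059266/536413157
APPEND 47: p_8 = 47·1126059266 + 44819433 = 52969604935, q_8 = 47·536413157 + 21350327 = 25232768706 → 52969604935/25232768706
APPEND 46: p_9 = 46·52969604935 + 1126059266 = 2437727886276, q_9 = 46·25232768706 + 536413157 = 1161243773633 → 2437727886276/1161243773633
APPEND 8: p_10 = 8·2437727886276 + 52969604935 = 19554792695143, q_10 = 8·1161243773633 + 25232768706 = 9315182957770 → 19554792695143/9315182957770
APPEND 39: p_11 = 39·19554792695143 + 2437727886276 = 765074642996853, q_11 = 39·9315182957770 + 1161243773633 = 364453379126663 → 765074642996853/364453379126663
APPEND 41: p_12 = 41·765074642996853 + 19554792695143 = 31387615155566116, q_12 = 41·364453379126663 + 9315182957770 = 14951903727150953 → 31387615155566116/14951903727150953
APPEND 32: p_13 = 32·31387615155566116 + 765074642996853 = 1005168759621112565, q_13 = 32·14951903727150953 + 364453379126663 = 478825372647957159 → 1005168759621112565/478825372647957159
APPEND 20: p_14 = 20·1005168759621112565 + 31387615155566116 = 20134762807577817416, q_14 = 20·478825372647957159 + 14951903727150953 = 9591459356686294133 → 20134762807577817416/9591459356686294133
APPEND 8: p_15 = 8·20134762807577817416 + 1005168759621112565 = 162083271220243651893, q_15 = 8·9591459356686294133 + 478825372647957159 = 77210500226138310223 → 162083271220243651893/77210500226138310223
APPEND 3: p_16 = 3·162083271220243651893 + 20134762807577817416 = 506384576468308773095, q_16 = 3·77210500226138310223 + 9591459356686294133 = 241222960035101224802 → 506384576468308773095/241222960035101224802

2/1
275/131
7721/3678
44819433/21350327
1126059266/536413157
52969604935/25232768706
2437727886276/1161243773633
19554792695143/9315182957770
765074642996853/364453379126663
31387615155566116/14951903727150953
1005168759621112565/478825372647957159
20134762807577817416/9591459356686294133
162083271220243651893/77210500226138310223
506384576468308773095/241222960035101224802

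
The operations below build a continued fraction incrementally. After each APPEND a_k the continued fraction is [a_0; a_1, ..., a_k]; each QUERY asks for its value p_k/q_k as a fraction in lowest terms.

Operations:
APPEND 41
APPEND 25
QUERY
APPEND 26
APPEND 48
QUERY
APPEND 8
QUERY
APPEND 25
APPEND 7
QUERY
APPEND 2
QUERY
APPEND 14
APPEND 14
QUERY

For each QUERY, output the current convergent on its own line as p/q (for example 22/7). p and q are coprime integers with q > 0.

APPEND 41: p_0 = 41·1 + 0 = 41, q_0 = 41·0 + 1 = 1 → 41/1
APPEND 25: p_1 = 25·41 + 1 = 1026, q_1 = 25·1 + 0 = 25 → 1026/25
APPEND 26: p_2 = 26·1026 + 41 = 26717, q_2 = 26·25 + 1 = 651 → 26717/651
APPEND 48: p_3 = 48·26717 + 1026 = 1283442, q_3 = 48·651 + 25 = 31273 → 1283442/31273
APPEND 8: p_4 = 8·1283442 + 26717 = 10294253, q_4 = 8·31273 + 651 = 250835 → 10294253/250835
APPEND 25: p_5 = 25·10294253 + 1283442 = 258639767, q_5 = 25·250835 + 31273 = 6302148 → 258639767/6302148
APPEND 7: p_6 = 7·258639767 + 10294253 = 1820772622, q_6 = 7·6302148 + 250835 = 44365871 → 1820772622/44365871
APPEND 2: p_7 = 2·1820772622 + 258639767 = 3900185011, q_7 = 2·44365871 + 6302148 = 95033890 → 3900185011/95033890
APPEND 14: p_8 = 14·3900185011 + 1820772622 = 56423362776, q_8 = 14·95033890 + 44365871 = 1374840331 → 56423362776/1374840331
APPEND 14: p_9 = 14·56423362776 + 3900185011 = 793827263875, q_9 = 14·1374840331 + 95033890 = 19342798524 → 793827263875/19342798524

1026/25
1283442/31273
10294253/250835
1820772622/44365871
3900185011/95033890
793827263875/19342798524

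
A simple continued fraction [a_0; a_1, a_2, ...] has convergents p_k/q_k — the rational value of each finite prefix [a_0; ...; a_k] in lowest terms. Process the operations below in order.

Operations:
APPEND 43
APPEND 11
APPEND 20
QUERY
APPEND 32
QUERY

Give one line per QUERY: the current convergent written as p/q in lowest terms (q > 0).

APPEND 43: p_0 = 43·1 + 0 = 43, q_0 = 43·0 + 1 = 1 → 43/1
APPEND 11: p_1 = 11·43 + 1 = 474, q_1 = 11·1 + 0 = 11 → 474/11
APPEND 20: p_2 = 20·474 + 43 = 9523, q_2 = 20·11 + 1 = 221 → 9523/221
APPEND 32: p_3 = 32·9523 + 474 = 305210, q_3 = 32·221 + 11 = 7083 → 305210/7083

9523/221
305210/7083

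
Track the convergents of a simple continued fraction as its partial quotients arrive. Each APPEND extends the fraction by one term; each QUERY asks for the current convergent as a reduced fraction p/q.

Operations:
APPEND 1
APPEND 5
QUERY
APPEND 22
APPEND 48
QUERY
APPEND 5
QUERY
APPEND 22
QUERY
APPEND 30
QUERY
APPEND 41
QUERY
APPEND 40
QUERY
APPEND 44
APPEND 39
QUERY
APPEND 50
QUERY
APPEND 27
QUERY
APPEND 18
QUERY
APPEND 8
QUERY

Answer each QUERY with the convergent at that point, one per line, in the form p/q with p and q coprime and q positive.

APPEND 1: p_0 = 1·1 + 0 = 1, q_0 = 1·0 + 1 = 1 → 1/1
APPEND 5: p_1 = 5·1 + 1 = 6, q_1 = 5·1 + 0 = 5 → 6/5
APPEND 22: p_2 = 22·6 + 1 = 133, q_2 = 22·5 + 1 = 111 → 133/111
APPEND 48: p_3 = 48·133 + 6 = 6390, q_3 = 48·111 + 5 = 5333 → 6390/5333
APPEND 5: p_4 = 5·6390 + 133 = 32083, q_4 = 5·5333 + 111 = 26776 → 32083/26776
APPEND 22: p_5 = 22·32083 + 6390 = 712216, q_5 = 22·26776 + 5333 = 594405 → 712216/594405
APPEND 30: p_6 = 30·712216 + 32083 = 21398563, q_6 = 30·594405 + 26776 = 17858926 → 21398563/17858926
APPEND 41: p_7 = 41·21398563 + 712216 = 878053299, q_7 = 41·17858926 + 594405 = 732810371 → 878053299/732810371
APPEND 40: p_8 = 40·878053299 + 21398563 = 35143530523, q_8 = 40·732810371 + 17858926 = 29330273766 → 35143530523/29330273766
APPEND 44: p_9 = 44·35143530523 + 878053299 = 1547193396311, q_9 = 44·29330273766 + 732810371 = 1291264856075 → 1547193396311/1291264856075
APPEND 39: p_10 = 39·1547193396311 + 35143530523 = 60375685986652, q_10 = 39·1291264856075 + 29330273766 = 50388659660691 → 60375685986652/50388659660691
APPEND 50: p_11 = 50·60375685986652 + 1547193396311 = 3020331492728911, q_11 = 50·50388659660691 + 1291264856075 = 2520724247890625 → 3020331492728911/2520724247890625
APPEND 27: p_12 = 27·3020331492728911 + 60375685986652 = 81609325989667249, q_12 = 27·2520724247890625 + 50388659660691 = 68109943352707566 → 81609325989667249/68109943352707566
APPEND 18: p_13 = 18·81609325989667249 + 3020331492728911 = 1471988199306739393, q_13 = 18·68109943352707566 + 2520724247890625 = 1228499704596626813 → 1471988199306739393/1228499704596626813
APPEND 8: p_14 = 8·1471988199306739393 + 81609325989667249 = 11857514920443582393, q_14 = 8·1228499704596626813 + 68109943352707566 = 9896107580125722070 → 11857514920443582393/9896107580125722070

6/5
6390/5333
32083/26776
712216/594405
21398563/17858926
878053299/732810371
35143530523/29330273766
60375685986652/50388659660691
3020331492728911/2520724247890625
81609325989667249/68109943352707566
1471988199306739393/1228499704596626813
11857514920443582393/9896107580125722070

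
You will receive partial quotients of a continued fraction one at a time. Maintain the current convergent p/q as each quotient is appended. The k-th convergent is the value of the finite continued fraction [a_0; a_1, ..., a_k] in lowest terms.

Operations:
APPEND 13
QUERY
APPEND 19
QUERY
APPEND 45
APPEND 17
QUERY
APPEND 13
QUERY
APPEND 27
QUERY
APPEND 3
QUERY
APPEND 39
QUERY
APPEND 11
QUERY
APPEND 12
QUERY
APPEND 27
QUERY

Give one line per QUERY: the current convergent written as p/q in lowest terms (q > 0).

13/1
248/19
190189/14571
2483630/190279
67248199/5152104
204228227/15646591
8032149052/615369153
88557867799/6784707274
1070726562640/82031856441
28998175059079/2221644831181

APPEND 13: p_0 = 13·1 + 0 = 13, q_0 = 13·0 + 1 = 1 → 13/1
APPEND 19: p_1 = 19·13 + 1 = 248, q_1 = 19·1 + 0 = 19 → 248/19
APPEND 45: p_2 = 45·248 + 13 = 11173, q_2 = 45·19 + 1 = 856 → 11173/856
APPEND 17: p_3 = 17·11173 + 248 = 190189, q_3 = 17·856 + 19 = 14571 → 190189/14571
APPEND 13: p_4 = 13·190189 + 11173 = 2483630, q_4 = 13·14571 + 856 = 190279 → 2483630/190279
APPEND 27: p_5 = 27·2483630 + 190189 = 67248199, q_5 = 27·190279 + 14571 = 5152104 → 67248199/5152104
APPEND 3: p_6 = 3·67248199 + 2483630 = 204228227, q_6 = 3·5152104 + 190279 = 15646591 → 204228227/15646591
APPEND 39: p_7 = 39·204228227 + 67248199 = 8032149052, q_7 = 39·15646591 + 5152104 = 615369153 → 8032149052/615369153
APPEND 11: p_8 = 11·8032149052 + 204228227 = 88557867799, q_8 = 11·615369153 + 15646591 = 6784707274 → 88557867799/6784707274
APPEND 12: p_9 = 12·88557867799 + 8032149052 = 1070726562640, q_9 = 12·6784707274 + 615369153 = 82031856441 → 1070726562640/82031856441
APPEND 27: p_10 = 27·1070726562640 + 88557867799 = 28998175059079, q_10 = 27·82031856441 + 6784707274 = 2221644831181 → 28998175059079/2221644831181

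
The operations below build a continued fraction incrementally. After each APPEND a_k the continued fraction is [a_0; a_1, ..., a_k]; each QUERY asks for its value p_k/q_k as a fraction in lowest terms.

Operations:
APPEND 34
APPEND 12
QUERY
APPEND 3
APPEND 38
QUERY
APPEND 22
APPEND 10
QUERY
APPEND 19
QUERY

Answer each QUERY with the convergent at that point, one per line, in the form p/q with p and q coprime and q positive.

APPEND 34: p_0 = 34·1 + 0 = 34, q_0 = 34·0 + 1 = 1 → 34/1
APPEND 12: p_1 = 12·34 + 1 = 409, q_1 = 12·1 + 0 = 12 → 409/12
APPEND 3: p_2 = 3·409 + 34 = 1261, q_2 = 3·12 + 1 = 37 → 1261/37
APPEND 38: p_3 = 38·1261 + 409 = 48327, q_3 = 38·37 + 12 = 1418 → 48327/1418
APPEND 22: p_4 = 22·48327 + 1261 = 1064455, q_4 = 22·1418 + 37 = 31233 → 1064455/31233
APPEND 10: p_5 = 10·1064455 + 48327 = 10692877, q_5 = 10·31233 + 1418 = 313748 → 10692877/313748
APPEND 19: p_6 = 19·10692877 + 1064455 = 204229118, q_6 = 19·313748 + 31233 = 5992445 → 204229118/5992445

409/12
48327/1418
10692877/313748
204229118/5992445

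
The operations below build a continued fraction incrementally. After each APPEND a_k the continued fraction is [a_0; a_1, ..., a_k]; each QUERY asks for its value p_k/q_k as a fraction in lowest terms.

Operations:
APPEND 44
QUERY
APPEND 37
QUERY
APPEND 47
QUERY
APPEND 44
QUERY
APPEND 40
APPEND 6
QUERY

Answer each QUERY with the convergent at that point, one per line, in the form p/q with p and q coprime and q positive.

44/1
1629/37
76607/1740
3372337/76597
813192859/18470317

APPEND 44: p_0 = 44·1 + 0 = 44, q_0 = 44·0 + 1 = 1 → 44/1
APPEND 37: p_1 = 37·44 + 1 = 1629, q_1 = 37·1 + 0 = 37 → 1629/37
APPEND 47: p_2 = 47·1629 + 44 = 76607, q_2 = 47·37 + 1 = 1740 → 76607/1740
APPEND 44: p_3 = 44·76607 + 1629 = 3372337, q_3 = 44·1740 + 37 = 76597 → 3372337/76597
APPEND 40: p_4 = 40·3372337 + 76607 = 134970087, q_4 = 40·76597 + 1740 = 3065620 → 134970087/3065620
APPEND 6: p_5 = 6·134970087 + 3372337 = 813192859, q_5 = 6·3065620 + 76597 = 18470317 → 813192859/18470317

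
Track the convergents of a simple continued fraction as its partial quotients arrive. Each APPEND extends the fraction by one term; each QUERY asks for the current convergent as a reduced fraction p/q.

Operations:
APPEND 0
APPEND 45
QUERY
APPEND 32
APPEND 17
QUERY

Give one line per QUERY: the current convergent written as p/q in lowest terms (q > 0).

1/45
545/24542

APPEND 0: p_0 = 0·1 + 0 = 0, q_0 = 0·0 + 1 = 1 → 0/1
APPEND 45: p_1 = 45·0 + 1 = 1, q_1 = 45·1 + 0 = 45 → 1/45
APPEND 32: p_2 = 32·1 + 0 = 32, q_2 = 32·45 + 1 = 1441 → 32/1441
APPEND 17: p_3 = 17·32 + 1 = 545, q_3 = 17·1441 + 45 = 24542 → 545/24542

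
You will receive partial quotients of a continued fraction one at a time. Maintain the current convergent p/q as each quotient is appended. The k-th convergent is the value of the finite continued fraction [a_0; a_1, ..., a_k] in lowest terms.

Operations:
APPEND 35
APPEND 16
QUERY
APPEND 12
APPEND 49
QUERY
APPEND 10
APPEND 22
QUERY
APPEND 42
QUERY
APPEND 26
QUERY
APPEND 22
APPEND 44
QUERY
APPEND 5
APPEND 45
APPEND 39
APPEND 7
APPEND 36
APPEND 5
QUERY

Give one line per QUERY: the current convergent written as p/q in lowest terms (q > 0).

APPEND 35: p_0 = 35·1 + 0 = 35, q_0 = 35·0 + 1 = 1 → 35/1
APPEND 16: p_1 = 16·35 + 1 = 561, q_1 = 16·1 + 0 = 16 → 561/16
APPEND 12: p_2 = 12·561 + 35 = 6767, q_2 = 12·16 + 1 = 193 → 6767/193
APPEND 49: p_3 = 49·6767 + 561 = 332144, q_3 = 49·193 + 16 = 9473 → 332144/9473
APPEND 10: p_4 = 10·332144 + 6767 = 3328207, q_4 = 10·9473 + 193 = 94923 → 3328207/94923
APPEND 22: p_5 = 22·3328207 + 332144 = 73552698, q_5 = 22·94923 + 9473 = 2097779 → 73552698/2097779
APPEND 42: p_6 = 42·73552698 + 3328207 = 3092541523, q_6 = 42·2097779 + 94923 = 88201641 → 3092541523/88201641
APPEND 26: p_7 = 26·3092541523 + 73552698 = 80479632296, q_7 = 26·88201641 + 2097779 = 2295340445 → 80479632296/2295340445
APPEND 22: p_8 = 22·80479632296 + 3092541523 = 1773644452035, q_8 = 22·2295340445 + 88201641 = 50585691431 → 1773644452035/50585691431
APPEND 44: p_9 = 44·1773644452035 + 80479632296 = 78120835521836, q_9 = 44·50585691431 + 2295340445 = 2228065763409 → 78120835521836/2228065763409
APPEND 5: p_10 = 5·78120835521836 + 1773644452035 = 392377822061215, q_10 = 5·2228065763409 + 50585691431 = 11190914508476 → 392377822061215/11190914508476
APPEND 45: p_11 = 45·392377822061215 + 78120835521836 = 17735122828276511, q_11 = 45·11190914508476 + 2228065763409 = 505819218644829 → 17735122828276511/505819218644829
APPEND 39: p_12 = 39·17735122828276511 + 392377822061215 = 692062168124845144, q_12 = 39·505819218644829 + 11190914508476 = 19738140441656807 → 692062168124845144/19738140441656807
APPEND 7: p_13 = 7·692062168124845144 + 17735122828276511 = 4862170299702192519, q_13 = 7·19738140441656807 + 505819218644829 = 138672802310242478 → 4862170299702192519/138672802310242478
APPEND 36: p_14 = 36·4862170299702192519 + 692062168124845144 = 175730192957403775828, q_14 = 36·138672802310242478 + 19738140441656807 = 5011959023610386015 → 175730192957403775828/5011959023610386015
APPEND 5: p_15 = 5·175730192957403775828 + 4862170299702192519 = 883513135086721071659, q_15 = 5·5011959023610386015 + 138672802310242478 = 25198467920362172553 → 883513135086721071659/25198467920362172553

561/16
332144/9473
73552698/2097779
3092541523/88201641
80479632296/2295340445
78120835521836/2228065763409
883513135086721071659/25198467920362172553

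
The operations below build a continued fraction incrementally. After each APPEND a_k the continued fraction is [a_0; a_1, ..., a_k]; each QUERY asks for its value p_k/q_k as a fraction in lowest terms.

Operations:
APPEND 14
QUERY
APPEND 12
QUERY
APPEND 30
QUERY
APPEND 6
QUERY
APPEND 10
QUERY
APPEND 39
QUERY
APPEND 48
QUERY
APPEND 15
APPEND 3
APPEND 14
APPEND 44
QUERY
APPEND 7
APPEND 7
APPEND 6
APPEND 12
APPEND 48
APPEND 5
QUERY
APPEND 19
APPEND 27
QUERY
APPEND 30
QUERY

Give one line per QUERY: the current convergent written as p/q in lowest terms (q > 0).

APPEND 14: p_0 = 14·1 + 0 = 14, q_0 = 14·0 + 1 = 1 → 14/1
APPEND 12: p_1 = 12·14 + 1 = 169, q_1 = 12·1 + 0 = 12 → 169/12
APPEND 30: p_2 = 30·169 + 14 = 5084, q_2 = 30·12 + 1 = 361 → 5084/361
APPEND 6: p_3 = 6·5084 + 169 = 30673, q_3 = 6·361 + 12 = 2178 → 30673/2178
APPEND 10: p_4 = 10·30673 + 5084 = 311814, q_4 = 10·2178 + 361 = 22141 → 311814/22141
APPEND 39: p_5 = 39·311814 + 30673 = 12191419, q_5 = 39·22141 + 2178 = 865677 → 12191419/865677
APPEND 48: p_6 = 48·12191419 + 311814 = 585499926, q_6 = 48·865677 + 22141 = 41574637 → 585499926/41574637
APPEND 15: p_7 = 15·585499926 + 12191419 = 8794690309, q_7 = 15·41574637 + 865677 = 624485232 → 8794690309/624485232
APPEND 3: p_8 = 3·8794690309 + 585499926 = 26969570853, q_8 = 3·624485232 + 41574637 = 1915030333 → 26969570853/1915030333
APPEND 14: p_9 = 14·26969570853 + 8794690309 = 386368682251, q_9 = 14·1915030333 + 624485232 = 27434909894 → 386368682251/27434909894
APPEND 44: p_10 = 44·386368682251 + 26969570853 = 17027191589897, q_10 = 44·27434909894 + 1915030333 = 1209051065669 → 17027191589897/1209051065669
APPEND 7: p_11 = 7·17027191589897 + 386368682251 = 119576709811530, q_11 = 7·1209051065669 + 27434909894 = 8490792369577 → 119576709811530/8490792369577
APPEND 7: p_12 = 7·119576709811530 + 17027191589897 = 854064160270607, q_12 = 7·8490792369577 + 1209051065669 = 60644597652708 → 854064160270607/60644597652708
APPEND 6: p_13 = 6·854064160270607 + 119576709811530 = 5243961671435172, q_13 = 6·60644597652708 + 8490792369577 = 372358378285825 → 5243961671435172/372358378285825
APPEND 12: p_14 = 12·5243961671435172 + 854064160270607 = 63781604217492671, q_14 = 12·372358378285825 + 60644597652708 = 4528945137082608 → 63781604217492671/4528945137082608
APPEND 48: p_15 = 48·63781604217492671 + 5243961671435172 = 3066760964111083380, q_15 = 48·4528945137082608 + 372358378285825 = 217761724958251009 → 3066760964111083380/217761724958251009
APPEND 5: p_16 = 5·3066760964111083380 + 63781604217492671 = 15397586424772909571, q_16 = 5·217761724958251009 + 4528945137082608 = 1093337569928337653 → 15397586424772909571/1093337569928337653
APPEND 19: p_17 = 19·15397586424772909571 + 3066760964111083380 = 295620903034796365229, q_17 = 19·1093337569928337653 + 217761724958251009 = 20991175553596666416 → 295620903034796365229/20991175553596666416
APPEND 27: p_18 = 27·295620903034796365229 + 15397586424772909571 = 7997161968364274770754, q_18 = 27·20991175553596666416 + 1093337569928337653 = 567855077517038330885 → 7997161968364274770754/567855077517038330885
APPEND 30: p_19 = 30·7997161968364274770754 + 295620903034796365229 = 240210479953963039487849, q_19 = 30·567855077517038330885 + 20991175553596666416 = 17056643501064746592966 → 240210479953963039487849/17056643501064746592966

14/1
169/12
5084/361
30673/2178
311814/22141
12191419/865677
585499926/41574637
17027191589897/1209051065669
15397586424772909571/1093337569928337653
7997161968364274770754/567855077517038330885
240210479953963039487849/17056643501064746592966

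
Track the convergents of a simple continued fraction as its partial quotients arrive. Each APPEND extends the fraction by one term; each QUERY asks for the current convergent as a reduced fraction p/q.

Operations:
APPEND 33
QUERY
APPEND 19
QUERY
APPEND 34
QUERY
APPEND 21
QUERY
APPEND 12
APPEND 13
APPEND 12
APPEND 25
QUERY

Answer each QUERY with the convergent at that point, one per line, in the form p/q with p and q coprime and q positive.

33/1
628/19
21385/647
449713/13606
21471215271/649608428

APPEND 33: p_0 = 33·1 + 0 = 33, q_0 = 33·0 + 1 = 1 → 33/1
APPEND 19: p_1 = 19·33 + 1 = 628, q_1 = 19·1 + 0 = 19 → 628/19
APPEND 34: p_2 = 34·628 + 33 = 21385, q_2 = 34·19 + 1 = 647 → 21385/647
APPEND 21: p_3 = 21·21385 + 628 = 449713, q_3 = 21·647 + 19 = 13606 → 449713/13606
APPEND 12: p_4 = 12·449713 + 21385 = 5417941, q_4 = 12·13606 + 647 = 163919 → 5417941/163919
APPEND 13: p_5 = 13·5417941 + 449713 = 70882946, q_5 = 13·163919 + 13606 = 2144553 → 70882946/2144553
APPEND 12: p_6 = 12·70882946 + 5417941 = 856013293, q_6 = 12·2144553 + 163919 = 25898555 → 856013293/25898555
APPEND 25: p_7 = 25·856013293 + 70882946 = 21471215271, q_7 = 25·25898555 + 2144553 = 649608428 → 21471215271/649608428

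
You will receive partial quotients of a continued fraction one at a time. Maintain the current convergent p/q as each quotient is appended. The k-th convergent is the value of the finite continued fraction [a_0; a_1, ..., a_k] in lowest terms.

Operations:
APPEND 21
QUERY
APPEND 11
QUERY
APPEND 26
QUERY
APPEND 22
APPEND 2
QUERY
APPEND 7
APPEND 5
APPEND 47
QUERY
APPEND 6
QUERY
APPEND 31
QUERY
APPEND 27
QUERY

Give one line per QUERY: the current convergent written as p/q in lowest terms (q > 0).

APPEND 21: p_0 = 21·1 + 0 = 21, q_0 = 21·0 + 1 = 1 → 21/1
APPEND 11: p_1 = 11·21 + 1 = 232, q_1 = 11·1 + 0 = 11 → 232/11
APPEND 26: p_2 = 26·232 + 21 = 6053, q_2 = 26·11 + 1 = 287 → 6053/287
APPEND 22: p_3 = 22·6053 + 232 = 133398, q_3 = 22·287 + 11 = 6325 → 133398/6325
APPEND 2: p_4 = 2·133398 + 6053 = 272849, q_4 = 2·6325 + 287 = 12937 → 272849/12937
APPEND 7: p_5 = 7·272849 + 133398 = 2043341, q_5 = 7·12937 + 6325 = 96884 → 2043341/96884
APPEND 5: p_6 = 5·2043341 + 272849 = 10489554, q_6 = 5·96884 + 12937 = 497357 → 10489554/497357
APPEND 47: p_7 = 47·10489554 + 2043341 = 495052379, q_7 = 47·497357 + 96884 = 23472663 → 495052379/23472663
APPEND 6: p_8 = 6·495052379 + 10489554 = 2980803828, q_8 = 6·23472663 + 497357 = 141333335 → 2980803828/141333335
APPEND 31: p_9 = 31·2980803828 + 495052379 = 92899971047, q_9 = 31·141333335 + 23472663 = 4404806048 → 92899971047/4404806048
APPEND 27: p_10 = 27·92899971047 + 2980803828 = 2511280022097, q_10 = 27·4404806048 + 141333335 = 119071096631 → 2511280022097/119071096631

21/1
232/11
6053/287
272849/12937
495052379/23472663
2980803828/141333335
92899971047/4404806048
2511280022097/119071096631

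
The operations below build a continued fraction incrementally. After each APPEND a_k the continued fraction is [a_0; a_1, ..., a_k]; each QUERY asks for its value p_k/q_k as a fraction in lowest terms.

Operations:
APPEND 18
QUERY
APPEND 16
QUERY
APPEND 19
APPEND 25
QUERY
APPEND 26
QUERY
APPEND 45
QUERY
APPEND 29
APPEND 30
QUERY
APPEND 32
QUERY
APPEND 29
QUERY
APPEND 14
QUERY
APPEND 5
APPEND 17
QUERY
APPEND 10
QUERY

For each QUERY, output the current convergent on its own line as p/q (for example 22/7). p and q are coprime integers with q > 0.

APPEND 18: p_0 = 18·1 + 0 = 18, q_0 = 18·0 + 1 = 1 → 18/1
APPEND 16: p_1 = 16·18 + 1 = 289, q_1 = 16·1 + 0 = 16 → 289/16
APPEND 19: p_2 = 19·289 + 18 = 5509, q_2 = 19·16 + 1 = 305 → 5509/305
APPEND 25: p_3 = 25·5509 + 289 = 138014, q_3 = 25·305 + 16 = 7641 → 138014/7641
APPEND 26: p_4 = 26·138014 + 5509 = 3593873, q_4 = 26·7641 + 305 = 198971 → 3593873/198971
APPEND 45: p_5 = 45·3593873 + 138014 = 161862299, q_5 = 45·198971 + 7641 = 8961336 → 161862299/8961336
APPEND 29: p_6 = 29·161862299 + 3593873 = 4697600544, q_6 = 29·8961336 + 198971 = 260077715 → 4697600544/260077715
APPEND 30: p_7 = 30·4697600544 + 161862299 = 141089878619, q_7 = 30·260077715 + 8961336 = 7811292786 → 141089878619/7811292786
APPEND 32: p_8 = 32·141089878619 + 4697600544 = 4519573716352, q_8 = 32·7811292786 + 260077715 = 250221446867 → 4519573716352/250221446867
APPEND 29: p_9 = 29·4519573716352 + 141089878619 = 131208727652827, q_9 = 29·250221446867 + 7811292786 = 7264233251929 → 131208727652827/7264233251929
APPEND 14: p_10 = 14·131208727652827 + 4519573716352 = 1841441760855930, q_10 = 14·7264233251929 + 250221446867 = 101949486973873 → 1841441760855930/101949486973873
APPEND 5: p_11 = 5·1841441760855930 + 131208727652827 = 9338417531932477, q_11 = 5·101949486973873 + 7264233251929 = 517011668121294 → 9338417531932477/517011668121294
APPEND 17: p_12 = 17·9338417531932477 + 1841441760855930 = 160594539803708039, q_12 = 17·517011668121294 + 101949486973873 = 8891147845035871 → 160594539803708039/8891147845035871
APPEND 10: p_13 = 10·160594539803708039 + 9338417531932477 = 1615283815569012867, q_13 = 10·8891147845035871 + 517011668121294 = 89428490118480004 → 1615283815569012867/89428490118480004

18/1
289/16
138014/7641
3593873/198971
161862299/8961336
141089878619/7811292786
4519573716352/250221446867
131208727652827/7264233251929
1841441760855930/101949486973873
160594539803708039/8891147845035871
1615283815569012867/89428490118480004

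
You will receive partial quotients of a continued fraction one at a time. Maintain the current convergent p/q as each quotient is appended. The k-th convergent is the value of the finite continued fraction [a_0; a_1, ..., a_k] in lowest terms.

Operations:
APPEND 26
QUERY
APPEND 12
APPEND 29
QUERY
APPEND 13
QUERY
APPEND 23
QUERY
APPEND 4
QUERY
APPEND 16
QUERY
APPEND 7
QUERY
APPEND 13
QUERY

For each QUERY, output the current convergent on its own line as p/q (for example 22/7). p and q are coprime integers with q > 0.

26/1
9103/349
118652/4549
2738099/104976
11071048/424453
179874867/6896224
1270195117/48698021
16692411388/639970497

APPEND 26: p_0 = 26·1 + 0 = 26, q_0 = 26·0 + 1 = 1 → 26/1
APPEND 12: p_1 = 12·26 + 1 = 313, q_1 = 12·1 + 0 = 12 → 313/12
APPEND 29: p_2 = 29·313 + 26 = 9103, q_2 = 29·12 + 1 = 349 → 9103/349
APPEND 13: p_3 = 13·9103 + 313 = 118652, q_3 = 13·349 + 12 = 4549 → 118652/4549
APPEND 23: p_4 = 23·118652 + 9103 = 2738099, q_4 = 23·4549 + 349 = 104976 → 2738099/104976
APPEND 4: p_5 = 4·2738099 + 118652 = 11071048, q_5 = 4·104976 + 4549 = 424453 → 11071048/424453
APPEND 16: p_6 = 16·11071048 + 2738099 = 179874867, q_6 = 16·424453 + 104976 = 6896224 → 179874867/6896224
APPEND 7: p_7 = 7·179874867 + 11071048 = 1270195117, q_7 = 7·6896224 + 424453 = 48698021 → 1270195117/48698021
APPEND 13: p_8 = 13·1270195117 + 179874867 = 16692411388, q_8 = 13·48698021 + 6896224 = 639970497 → 16692411388/639970497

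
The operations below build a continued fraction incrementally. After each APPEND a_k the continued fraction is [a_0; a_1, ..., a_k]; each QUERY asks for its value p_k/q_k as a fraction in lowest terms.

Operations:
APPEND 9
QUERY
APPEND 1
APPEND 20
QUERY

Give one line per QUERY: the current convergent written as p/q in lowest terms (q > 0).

9/1
209/21

APPEND 9: p_0 = 9·1 + 0 = 9, q_0 = 9·0 + 1 = 1 → 9/1
APPEND 1: p_1 = 1·9 + 1 = 10, q_1 = 1·1 + 0 = 1 → 10/1
APPEND 20: p_2 = 20·10 + 9 = 209, q_2 = 20·1 + 1 = 21 → 209/21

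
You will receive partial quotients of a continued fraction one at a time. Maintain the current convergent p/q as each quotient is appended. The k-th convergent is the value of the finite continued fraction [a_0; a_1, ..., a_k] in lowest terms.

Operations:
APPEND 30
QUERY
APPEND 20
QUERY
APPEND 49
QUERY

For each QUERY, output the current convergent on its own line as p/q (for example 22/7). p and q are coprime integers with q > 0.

30/1
601/20
29479/981

APPEND 30: p_0 = 30·1 + 0 = 30, q_0 = 30·0 + 1 = 1 → 30/1
APPEND 20: p_1 = 20·30 + 1 = 601, q_1 = 20·1 + 0 = 20 → 601/20
APPEND 49: p_2 = 49·601 + 30 = 29479, q_2 = 49·20 + 1 = 981 → 29479/981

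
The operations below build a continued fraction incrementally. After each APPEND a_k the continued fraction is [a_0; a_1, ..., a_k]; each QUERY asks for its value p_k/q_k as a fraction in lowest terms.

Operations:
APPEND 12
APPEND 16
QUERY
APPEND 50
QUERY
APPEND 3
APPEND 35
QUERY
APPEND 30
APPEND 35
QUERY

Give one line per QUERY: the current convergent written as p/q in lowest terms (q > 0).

APPEND 12: p_0 = 12·1 + 0 = 12, q_0 = 12·0 + 1 = 1 → 12/1
APPEND 16: p_1 = 16·12 + 1 = 193, q_1 = 16·1 + 0 = 16 → 193/16
APPEND 50: p_2 = 50·193 + 12 = 9662, q_2 = 50·16 + 1 = 801 → 9662/801
APPEND 3: p_3 = 3·9662 + 193 = 29179, q_3 = 3·801 + 16 = 2419 → 29179/2419
APPEND 35: p_4 = 35·29179 + 9662 = 1030927, q_4 = 35·2419 + 801 = 85466 → 1030927/85466
APPEND 30: p_5 = 30·1030927 + 29179 = 30956989, q_5 = 30·85466 + 2419 = 2566399 → 30956989/2566399
APPEND 35: p_6 = 35·30956989 + 1030927 = 1084525542, q_6 = 35·2566399 + 85466 = 89909431 → 1084525542/89909431

193/16
9662/801
1030927/85466
1084525542/89909431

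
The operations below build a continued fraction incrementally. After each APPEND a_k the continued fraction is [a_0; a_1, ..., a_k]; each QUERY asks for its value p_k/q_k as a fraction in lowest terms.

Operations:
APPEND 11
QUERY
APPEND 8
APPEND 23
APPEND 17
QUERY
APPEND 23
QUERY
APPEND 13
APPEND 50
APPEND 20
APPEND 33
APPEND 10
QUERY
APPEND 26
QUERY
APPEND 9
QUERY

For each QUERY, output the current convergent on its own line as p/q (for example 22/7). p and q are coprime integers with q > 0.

APPEND 11: p_0 = 11·1 + 0 = 11, q_0 = 11·0 + 1 = 1 → 11/1
APPEND 8: p_1 = 8·11 + 1 = 89, q_1 = 8·1 + 0 = 8 → 89/8
APPEND 23: p_2 = 23·89 + 11 = 2058, q_2 = 23·8 + 1 = 185 → 2058/185
APPEND 17: p_3 = 17·2058 + 89 = 35075, q_3 = 17·185 + 8 = 3153 → 35075/3153
APPEND 23: p_4 = 23·35075 + 2058 = 808783, q_4 = 23·3153 + 185 = 72704 → 808783/72704
APPEND 13: p_5 = 13·808783 + 35075 = 10549254, q_5 = 13·72704 + 3153 = 948305 → 10549254/948305
APPEND 50: p_6 = 50·10549254 + 808783 = 528271483, q_6 = 50·948305 + 72704 = 47487954 → 528271483/47487954
APPEND 20: p_7 = 20·528271483 + 10549254 = 10575978914, q_7 = 20·47487954 + 948305 = 950707385 → 10575978914/950707385
APPEND 33: p_8 = 33·10575978914 + 528271483 = 349535575645, q_8 = 33·950707385 + 47487954 = 31420831659 → 349535575645/31420831659
APPEND 10: p_9 = 10·349535575645 + 10575978914 = 3505931735364, q_9 = 10·31420831659 + 950707385 = 315159023975 → 3505931735364/315159023975
APPEND 26: p_10 = 26·3505931735364 + 349535575645 = 91503760695109, q_10 = 26·315159023975 + 31420831659 = 8225555455009 → 91503760695109/8225555455009
APPEND 9: p_11 = 9·91503760695109 + 3505931735364 = 827039777991345, q_11 = 9·8225555455009 + 315159023975 = 74345158119056 → 827039777991345/74345158119056

11/1
35075/3153
808783/72704
3505931735364/315159023975
91503760695109/8225555455009
827039777991345/74345158119056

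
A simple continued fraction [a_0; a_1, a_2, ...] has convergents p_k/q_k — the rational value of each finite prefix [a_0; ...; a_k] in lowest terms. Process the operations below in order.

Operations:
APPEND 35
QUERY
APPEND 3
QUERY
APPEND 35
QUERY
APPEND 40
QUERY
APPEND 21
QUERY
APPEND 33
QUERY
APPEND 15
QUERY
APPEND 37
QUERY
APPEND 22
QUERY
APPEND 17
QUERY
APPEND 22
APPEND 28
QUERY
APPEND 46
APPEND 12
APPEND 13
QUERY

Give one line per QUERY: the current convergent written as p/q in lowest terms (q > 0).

35/1
106/3
3745/106
149906/4243
3151771/89209
104158349/2948140
1565527006/44311309
58028657571/1642466573
1278195993568/36178575915
21787360548227/616678257128
13478590946075963/381503484773596
97593059714964158539/2762313399073505827

APPEND 35: p_0 = 35·1 + 0 = 35, q_0 = 35·0 + 1 = 1 → 35/1
APPEND 3: p_1 = 3·35 + 1 = 106, q_1 = 3·1 + 0 = 3 → 106/3
APPEND 35: p_2 = 35·106 + 35 = 3745, q_2 = 35·3 + 1 = 106 → 3745/106
APPEND 40: p_3 = 40·3745 + 106 = 149906, q_3 = 40·106 + 3 = 4243 → 149906/4243
APPEND 21: p_4 = 21·149906 + 3745 = 3151771, q_4 = 21·4243 + 106 = 89209 → 3151771/89209
APPEND 33: p_5 = 33·3151771 + 149906 = 104158349, q_5 = 33·89209 + 4243 = 2948140 → 104158349/2948140
APPEND 15: p_6 = 15·104158349 + 3151771 = 1565527006, q_6 = 15·2948140 + 89209 = 44311309 → 1565527006/44311309
APPEND 37: p_7 = 37·1565527006 + 104158349 = 58028657571, q_7 = 37·44311309 + 2948140 = 1642466573 → 58028657571/1642466573
APPEND 22: p_8 = 22·58028657571 + 1565527006 = 1278195993568, q_8 = 22·1642466573 + 44311309 = 36178575915 → 1278195993568/36178575915
APPEND 17: p_9 = 17·1278195993568 + 58028657571 = 21787360548227, q_9 = 17·36178575915 + 1642466573 = 616678257128 → 21787360548227/616678257128
APPEND 22: p_10 = 22·21787360548227 + 1278195993568 = 480600128054562, q_10 = 22·616678257128 + 36178575915 = 13603100232731 → 480600128054562/13603100232731
APPEND 28: p_11 = 28·480600128054562 + 21787360548227 = 13478590946075963, q_11 = 28·13603100232731 + 616678257128 = 381503484773596 → 13478590946075963/381503484773596
APPEND 46: p_12 = 46·13478590946075963 + 480600128054562 = 620495783647548860, q_12 = 46·381503484773596 + 13603100232731 = 17562763399818147 → 620495783647548860/17562763399818147
APPEND 12: p_13 = 12·620495783647548860 + 13478590946075963 = 7459427994716662283, q_13 = 12·17562763399818147 + 381503484773596 = 211134664282591360 → 7459427994716662283/211134664282591360
APPEND 13: p_14 = 13·7459427994716662283 + 620495783647548860 = 97593059714964158539, q_14 = 13·211134664282591360 + 17562763399818147 = 2762313399073505827 → 97593059714964158539/2762313399073505827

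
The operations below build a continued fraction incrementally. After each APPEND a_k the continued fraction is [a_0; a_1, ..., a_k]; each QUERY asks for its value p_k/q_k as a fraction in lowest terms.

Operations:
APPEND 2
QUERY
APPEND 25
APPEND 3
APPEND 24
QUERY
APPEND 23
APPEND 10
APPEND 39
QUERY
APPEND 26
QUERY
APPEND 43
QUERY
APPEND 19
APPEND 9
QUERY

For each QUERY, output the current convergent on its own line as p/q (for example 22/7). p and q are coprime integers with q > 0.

APPEND 2: p_0 = 2·1 + 0 = 2, q_0 = 2·0 + 1 = 1 → 2/1
APPEND 25: p_1 = 25·2 + 1 = 51, q_1 = 25·1 + 0 = 25 → 51/25
APPEND 3: p_2 = 3·51 + 2 = 155, q_2 = 3·25 + 1 = 76 → 155/76
APPEND 24: p_3 = 24·155 + 51 = 3771, q_3 = 24·76 + 25 = 1849 → 3771/1849
APPEND 23: p_4 = 23·3771 + 155 = 86888, q_4 = 23·1849 + 76 = 42603 → 86888/42603
APPEND 10: p_5 = 10·86888 + 3771 = 872651, q_5 = 10·42603 + 1849 = 427879 → 872651/427879
APPEND 39: p_6 = 39·872651 + 86888 = 34120277, q_6 = 39·427879 + 42603 = 16729884 → 34120277/16729884
APPEND 26: p_7 = 26·34120277 + 872651 = 887999853, q_7 = 26·16729884 + 427879 = 435404863 → 887999853/435404863
APPEND 43: p_8 = 43·887999853 + 34120277 = 38218113956, q_8 = 43·435404863 + 16729884 = 18739138993 → 38218113956/18739138993
APPEND 19: p_9 = 19·38218113956 + 887999853 = 727032165017, q_9 = 19·18739138993 + 435404863 = 356479045730 → 727032165017/356479045730
APPEND 9: p_10 = 9·727032165017 + 38218113956 = 6581507599109, q_10 = 9·356479045730 + 18739138993 = 3227050550563 → 6581507599109/3227050550563

2/1
3771/1849
34120277/16729884
887999853/435404863
38218113956/18739138993
6581507599109/3227050550563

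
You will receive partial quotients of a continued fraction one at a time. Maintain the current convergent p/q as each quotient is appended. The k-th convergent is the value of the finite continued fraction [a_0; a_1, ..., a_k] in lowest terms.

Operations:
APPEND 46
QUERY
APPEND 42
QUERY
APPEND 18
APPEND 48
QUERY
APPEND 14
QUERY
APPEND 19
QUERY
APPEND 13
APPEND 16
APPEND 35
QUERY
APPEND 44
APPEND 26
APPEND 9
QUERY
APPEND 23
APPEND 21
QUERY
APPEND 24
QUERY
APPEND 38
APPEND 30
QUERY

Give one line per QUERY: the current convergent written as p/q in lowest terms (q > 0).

APPEND 46: p_0 = 46·1 + 0 = 46, q_0 = 46·0 + 1 = 1 → 46/1
APPEND 42: p_1 = 42·46 + 1 = 1933, q_1 = 42·1 + 0 = 42 → 1933/42
APPEND 18: p_2 = 18·1933 + 46 = 34840, q_2 = 18·42 + 1 = 757 → 34840/757
APPEND 48: p_3 = 48·34840 + 1933 = 1674253, q_3 = 48·757 + 42 = 36378 → 1674253/36378
APPEND 14: p_4 = 14·1674253 + 34840 = 23474382, q_4 = 14·36378 + 757 = 510049 → 23474382/510049
APPEND 19: p_5 = 19·23474382 + 1674253 = 447687511, q_5 = 19·510049 + 36378 = 9727309 → 447687511/9727309
APPEND 13: p_6 = 13·447687511 + 23474382 = 5843412025, q_6 = 13·9727309 + 510049 = 126965066 → 5843412025/126965066
APPEND 16: p_7 = 16·5843412025 + 447687511 = 93942279911, q_7 = 16·126965066 + 9727309 = 2041168365 → 93942279911/2041168365
APPEND 35: p_8 = 35·93942279911 + 5843412025 = 3293823208910, q_8 = 35·2041168365 + 126965066 = 71567857841 → 3293823208910/71567857841
APPEND 44: p_9 = 44·3293823208910 + 93942279911 = 145022163471951, q_9 = 44·71567857841 + 2041168365 = 3151026913369 → 145022163471951/3151026913369
APPEND 26: p_10 = 26·145022163471951 + 3293823208910 = 3773870073479636, q_10 = 26·3151026913369 + 71567857841 = 81998267605435 → 3773870073479636/81998267605435
APPEND 9: p_11 = 9·3773870073479636 + 145022163471951 = 34109852824788675, q_11 = 9·81998267605435 + 3151026913369 = 741135435362284 → 34109852824788675/741135435362284
APPEND 23: p_12 = 23·34109852824788675 + 3773870073479636 = 788300485043619161, q_12 = 23·741135435362284 + 81998267605435 = 17128113280937967 → 788300485043619161/17128113280937967
APPEND 21: p_13 = 21·788300485043619161 + 34109852824788675 = 16588420038740791056, q_13 = 21·17128113280937967 + 741135435362284 = 360431514335059591 → 16588420038740791056/360431514335059591
APPEND 24: p_14 = 24·16588420038740791056 + 788300485043619161 = 398910381414822604505, q_14 = 24·360431514335059591 + 17128113280937967 = 8667484457322368151 → 398910381414822604505/8667484457322368151
APPEND 38: p_15 = 38·398910381414822604505 + 16588420038740791056 = 15175182913801999762246, q_15 = 38·8667484457322368151 + 360431514335059591 = 329724840892585049329 → 15175182913801999762246/329724840892585049329
APPEND 30: p_16 = 30·15175182913801999762246 + 398910381414822604505 = 455654397795474815471885, q_16 = 30·329724840892585049329 + 8667484457322368151 = 9900412711234873848021 → 455654397795474815471885/9900412711234873848021

46/1
1933/42
1674253/36378
23474382/510049
447687511/9727309
3293823208910/71567857841
34109852824788675/741135435362284
16588420038740791056/360431514335059591
398910381414822604505/8667484457322368151
455654397795474815471885/9900412711234873848021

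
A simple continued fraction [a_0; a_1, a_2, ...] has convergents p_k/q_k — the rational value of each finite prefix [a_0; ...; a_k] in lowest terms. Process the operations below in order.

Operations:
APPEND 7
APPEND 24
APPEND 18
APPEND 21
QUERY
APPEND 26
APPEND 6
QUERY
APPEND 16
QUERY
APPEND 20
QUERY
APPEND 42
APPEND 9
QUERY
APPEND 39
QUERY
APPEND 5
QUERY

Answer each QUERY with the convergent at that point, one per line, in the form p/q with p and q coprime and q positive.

APPEND 7: p_0 = 7·1 + 0 = 7, q_0 = 7·0 + 1 = 1 → 7/1
APPEND 24: p_1 = 24·7 + 1 = 169, q_1 = 24·1 + 0 = 24 → 169/24
APPEND 18: p_2 = 18·169 + 7 = 3049, q_2 = 18·24 + 1 = 433 → 3049/433
APPEND 21: p_3 = 21·3049 + 169 = 64198, q_3 = 21·433 + 24 = 9117 → 64198/9117
APPEND 26: p_4 = 26·64198 + 3049 = 1672197, q_4 = 26·9117 + 433 = 237475 → 1672197/237475
APPEND 6: p_5 = 6·1672197 + 64198 = 10097380, q_5 = 6·237475 + 9117 = 1433967 → 10097380/1433967
APPEND 16: p_6 = 16·10097380 + 1672197 = 163230277, q_6 = 16·1433967 + 237475 = 23180947 → 163230277/23180947
APPEND 20: p_7 = 20·163230277 + 10097380 = 3274702920, q_7 = 20·23180947 + 1433967 = 465052907 → 3274702920/465052907
APPEND 42: p_8 = 42·3274702920 + 163230277 = 137700752917, q_8 = 42·465052907 + 23180947 = 19555403041 → 137700752917/19555403041
APPEND 9: p_9 = 9·137700752917 + 3274702920 = 1242581479173, q_9 = 9·19555403041 + 465052907 = 176463680276 → 1242581479173/176463680276
APPEND 39: p_10 = 39·1242581479173 + 137700752917 = 48598378440664, q_10 = 39·176463680276 + 19555403041 = 6901638933805 → 48598378440664/6901638933805
APPEND 5: p_11 = 5·48598378440664 + 1242581479173 = 244234473682493, q_11 = 5·6901638933805 + 176463680276 = 34684658349301 → 244234473682493/34684658349301

64198/9117
10097380/1433967
163230277/23180947
3274702920/465052907
1242581479173/176463680276
48598378440664/6901638933805
244234473682493/34684658349301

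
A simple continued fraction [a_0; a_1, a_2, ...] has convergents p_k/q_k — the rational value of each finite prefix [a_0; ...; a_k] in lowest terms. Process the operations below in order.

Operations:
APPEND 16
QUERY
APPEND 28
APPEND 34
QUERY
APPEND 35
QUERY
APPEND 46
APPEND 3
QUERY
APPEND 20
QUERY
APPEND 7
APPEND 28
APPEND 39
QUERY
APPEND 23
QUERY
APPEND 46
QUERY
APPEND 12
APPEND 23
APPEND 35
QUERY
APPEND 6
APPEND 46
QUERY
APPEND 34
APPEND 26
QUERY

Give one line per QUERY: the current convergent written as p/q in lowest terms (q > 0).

APPEND 16: p_0 = 16·1 + 0 = 16, q_0 = 16·0 + 1 = 1 → 16/1
APPEND 28: p_1 = 28·16 + 1 = 449, q_1 = 28·1 + 0 = 28 → 449/28
APPEND 34: p_2 = 34·449 + 16 = 15282, q_2 = 34·28 + 1 = 953 → 15282/953
APPEND 35: p_3 = 35·15282 + 449 = 535319, q_3 = 35·953 + 28 = 33383 → 535319/33383
APPEND 46: p_4 = 46·535319 + 15282 = 24639956, q_4 = 46·33383 + 953 = 1536571 → 24639956/1536571
APPEND 3: p_5 = 3·24639956 + 535319 = 74455187, q_5 = 3·1536571 + 33383 = 4643096 → 74455187/4643096
APPEND 20: p_6 = 20·74455187 + 24639956 = 1513743696, q_6 = 20·4643096 + 1536571 = 94398491 → 1513743696/94398491
APPEND 7: p_7 = 7·1513743696 + 74455187 = 10670661059, q_7 = 7·94398491 + 4643096 = 665432533 → 10670661059/665432533
APPEND 28: p_8 = 28·10670661059 + 1513743696 = 300292253348, q_8 = 28·665432533 + 94398491 = 18726509415 → 300292253348/18726509415
APPEND 39: p_9 = 39·300292253348 + 10670661059 = 11722068541631, q_9 = 39·18726509415 + 665432533 = 730999299718 → 11722068541631/730999299718
APPEND 23: p_10 = 23·11722068541631 + 300292253348 = 269907868710861, q_10 = 23·730999299718 + 18726509415 = 16831710402929 → 269907868710861/16831710402929
APPEND 46: p_11 = 46·269907868710861 + 11722068541631 = 12427484029241237, q_11 = 46·16831710402929 + 730999299718 = 774989677834452 → 12427484029241237/774989677834452
APPEND 12: p_12 = 12·12427484029241237 + 269907868710861 = 149399716219605705, q_12 = 12·774989677834452 + 16831710402929 = 9316707844416353 → 149399716219605705/9316707844416353
APPEND 23: p_13 = 23·149399716219605705 + 12427484029241237 = 3448620957080172452, q_13 = 23·9316707844416353 + 774989677834452 = 215059270099410571 → 3448620957080172452/215059270099410571
APPEND 35: p_14 = 35·3448620957080172452 + 149399716219605705 = 120851133214025641525, q_14 = 35·215059270099410571 + 9316707844416353 = 7536391161323786338 → 120851133214025641525/7536391161323786338
APPEND 6: p_15 = 6·120851133214025641525 + 3448620957080172452 = 728555420241234021602, q_15 = 6·7536391161323786338 + 215059270099410571 = 45433406238042128599 → 728555420241234021602/45433406238042128599
APPEND 46: p_16 = 46·728555420241234021602 + 120851133214025641525 = 33634400464310790635217, q_16 = 46·45433406238042128599 + 7536391161323786338 = 2097473078111261701892 → 33634400464310790635217/2097473078111261701892
APPEND 34: p_17 = 34·33634400464310790635217 + 728555420241234021602 = 1144298171206808115618980, q_17 = 34·2097473078111261701892 + 45433406238042128599 = 71359518062020939992927 → 1144298171206808115618980/71359518062020939992927
APPEND 26: p_18 = 26·1144298171206808115618980 + 33634400464310790635217 = 29785386851841321796728697, q_18 = 26·71359518062020939992927 + 2097473078111261701892 = 1857444942690655701517994 → 29785386851841321796728697/1857444942690655701517994

16/1
15282/953
535319/33383
74455187/4643096
1513743696/94398491
11722068541631/730999299718
269907868710861/16831710402929
12427484029241237/774989677834452
120851133214025641525/7536391161323786338
33634400464310790635217/2097473078111261701892
29785386851841321796728697/1857444942690655701517994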